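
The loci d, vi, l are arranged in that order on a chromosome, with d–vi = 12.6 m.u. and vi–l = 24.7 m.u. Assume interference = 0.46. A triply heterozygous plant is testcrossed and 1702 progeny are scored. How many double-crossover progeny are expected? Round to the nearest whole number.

29

Map distances give recombination frequencies of 0.126 and 0.247 for the two intervals.
With interference 0.46 (so coincidence = 0.54), expected double-crossover frequency = 0.126 × 0.247 × 0.54 = 0.01681.
Expected number = 0.01681 × 1702 = 28.60 ≈ 29.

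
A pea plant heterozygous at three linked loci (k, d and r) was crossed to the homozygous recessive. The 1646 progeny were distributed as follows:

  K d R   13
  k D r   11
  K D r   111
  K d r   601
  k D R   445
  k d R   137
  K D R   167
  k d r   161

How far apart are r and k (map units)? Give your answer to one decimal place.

The two most frequent reciprocal classes, k D R and K d r, are the parental types, so the F1 was k D R / K d r.
The two rarest classes, k D r and K d R, are the double crossovers. Comparing them with the parentals, only the r allele has switched, so r is the middle locus and the order is k – r – d.
Crossovers in the k–r interval produce the single-crossover classes K D R and k d r (167 + 161 = 328) plus the double crossovers (24).
RF(k–r) = (328 + 24) / 1646 = 352/1646 = 0.2139 → 21.4 map units.

21.4 map units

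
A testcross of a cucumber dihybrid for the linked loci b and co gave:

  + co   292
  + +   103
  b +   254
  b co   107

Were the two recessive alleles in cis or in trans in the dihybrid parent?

trans

The two most frequent classes are + co (292) and b + (254); these are the parental (non-recombinant) types.
So the F1 carried + co on one chromosome and b + on the other — the recessive alleles are on opposite chromosomes (trans / repulsion).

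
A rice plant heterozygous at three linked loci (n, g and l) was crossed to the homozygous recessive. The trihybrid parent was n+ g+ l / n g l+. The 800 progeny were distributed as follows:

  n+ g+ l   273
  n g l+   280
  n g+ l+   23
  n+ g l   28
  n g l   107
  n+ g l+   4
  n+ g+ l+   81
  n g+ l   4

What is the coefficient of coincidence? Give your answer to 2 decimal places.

The two rarest classes, n g+ l and n+ g l+, are the double crossovers. Comparing them with the parentals, only the n allele has switched, so n is the middle locus and the order is l – n – g.
l–n: (188 + 8)/800 = 0.2450; n–g: (51 + 8)/800 = 0.0737.
Expected DCO frequency = 0.2450 × 0.0737 ≈ 0.01806; observed = 8/800 ≈ 0.01000.
Coefficient of coincidence = 0.01000/0.01806 ≈ 0.55.

0.55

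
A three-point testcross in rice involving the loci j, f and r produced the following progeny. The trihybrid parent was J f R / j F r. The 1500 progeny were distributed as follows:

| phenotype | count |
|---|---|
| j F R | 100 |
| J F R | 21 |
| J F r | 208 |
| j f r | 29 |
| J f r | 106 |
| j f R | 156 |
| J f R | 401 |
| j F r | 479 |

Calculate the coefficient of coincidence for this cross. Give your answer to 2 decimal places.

The two rarest classes, J F R and j f r, are the double crossovers. Comparing them with the parentals, only the f allele has switched, so f is the middle locus and the order is j – f – r.
j–f: (364 + 50)/1500 = 0.2760; f–r: (206 + 50)/1500 = 0.1707.
Expected DCO frequency = 0.2760 × 0.1707 ≈ 0.04711; observed = 50/1500 ≈ 0.03333.
Coefficient of coincidence = 0.03333/0.04711 ≈ 0.71.

0.71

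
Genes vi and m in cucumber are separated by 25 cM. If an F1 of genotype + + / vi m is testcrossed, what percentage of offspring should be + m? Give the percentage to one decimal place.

12.5%

A map distance of 25 cM corresponds to a recombination frequency of 0.250.
The F1 is + + / vi m, so + m is a recombinant gamete class with expected frequency r/2 = 0.250/2 = 0.1250.
That is 0.1250 = 12.5% of the progeny.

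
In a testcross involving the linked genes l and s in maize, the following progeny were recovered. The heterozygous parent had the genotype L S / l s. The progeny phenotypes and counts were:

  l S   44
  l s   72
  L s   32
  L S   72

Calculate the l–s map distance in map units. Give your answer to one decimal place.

The recombinant classes are L s and l S: 32 + 44 = 76.
Recombination frequency = 76/220 = 0.3455 ≈ 34.5%, i.e. 34.5 map units.

34.5 map units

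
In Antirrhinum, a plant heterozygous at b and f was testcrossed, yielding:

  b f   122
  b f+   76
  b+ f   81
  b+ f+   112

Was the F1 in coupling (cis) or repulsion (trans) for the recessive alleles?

cis

The two most frequent classes are b+ f+ (112) and b f (122); these are the parental (non-recombinant) types.
So the F1 carried b+ f+ on one chromosome and b f on the other — the recessive alleles are on the same chromosome (cis / coupling).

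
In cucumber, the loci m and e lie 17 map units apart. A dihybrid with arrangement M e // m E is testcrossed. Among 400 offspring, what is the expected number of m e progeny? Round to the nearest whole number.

34

A map distance of 17 map units corresponds to a recombination frequency of 0.170.
The F1 is M e / m E, so m e is a recombinant gamete class with expected frequency r/2 = 0.170/2 = 0.0850.
Expected number = 0.0850 × 400 = 34.00 ≈ 34.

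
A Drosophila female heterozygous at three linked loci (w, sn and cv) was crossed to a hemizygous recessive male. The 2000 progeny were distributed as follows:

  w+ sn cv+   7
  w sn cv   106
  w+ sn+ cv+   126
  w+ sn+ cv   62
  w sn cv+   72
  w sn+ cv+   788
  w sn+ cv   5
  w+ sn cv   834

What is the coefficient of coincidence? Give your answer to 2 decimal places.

The two most frequent reciprocal classes, w+ sn cv and w sn+ cv+, are the parental types, so the F1 was w+ sn cv / w sn+ cv+.
The two rarest classes, w+ sn cv+ and w sn+ cv, are the double crossovers. Comparing them with the parentals, only the cv allele has switched, so cv is the middle locus and the order is w – cv – sn.
w–cv: (232 + 12)/2000 = 0.1220; cv–sn: (134 + 12)/2000 = 0.0730.
Expected DCO frequency = 0.1220 × 0.0730 ≈ 0.00891; observed = 12/2000 ≈ 0.00600.
Coefficient of coincidence = 0.00600/0.00891 ≈ 0.67.

0.67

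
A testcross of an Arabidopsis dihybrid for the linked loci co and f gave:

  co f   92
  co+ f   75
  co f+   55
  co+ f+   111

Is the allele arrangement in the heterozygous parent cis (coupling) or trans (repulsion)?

The two most frequent classes are co+ f+ (111) and co f (92); these are the parental (non-recombinant) types.
So the F1 carried co+ f+ on one chromosome and co f on the other — the recessive alleles are on the same chromosome (cis / coupling).

cis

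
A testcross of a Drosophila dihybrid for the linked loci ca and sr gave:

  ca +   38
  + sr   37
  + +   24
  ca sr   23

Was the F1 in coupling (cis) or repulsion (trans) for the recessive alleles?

trans

The two most frequent classes are + sr (37) and ca + (38); these are the parental (non-recombinant) types.
So the F1 carried + sr on one chromosome and ca + on the other — the recessive alleles are on opposite chromosomes (trans / repulsion).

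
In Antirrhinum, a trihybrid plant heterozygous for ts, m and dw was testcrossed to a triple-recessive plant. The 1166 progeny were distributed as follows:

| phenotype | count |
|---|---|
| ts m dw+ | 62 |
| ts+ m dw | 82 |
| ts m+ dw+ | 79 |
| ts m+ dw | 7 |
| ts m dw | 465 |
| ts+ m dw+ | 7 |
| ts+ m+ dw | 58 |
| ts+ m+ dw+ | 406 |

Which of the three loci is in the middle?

The two most frequent reciprocal classes, ts m dw and ts+ m+ dw+, are the parental types, so the F1 was ts m dw / ts+ m+ dw+.
The two rarest classes, ts m+ dw and ts+ m dw+, are the double crossovers. Comparing them with the parentals, only the m allele has switched, so m is the middle locus and the order is dw – m – ts.

m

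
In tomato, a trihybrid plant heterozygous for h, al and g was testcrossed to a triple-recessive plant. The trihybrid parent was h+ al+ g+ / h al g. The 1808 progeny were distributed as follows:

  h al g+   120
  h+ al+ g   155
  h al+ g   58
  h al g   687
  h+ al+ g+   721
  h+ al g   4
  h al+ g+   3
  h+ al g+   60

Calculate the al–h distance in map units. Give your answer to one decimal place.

The two rarest classes, h al+ g+ and h+ al g, are the double crossovers. Comparing them with the parentals, only the h allele has switched, so h is the middle locus and the order is al – h – g.
Crossovers in the al–h interval produce the single-crossover classes h+ al g+ and h al+ g (60 + 58 = 118) plus the double crossovers (7).
RF(al–h) = (118 + 7) / 1808 = 125/1808 = 0.0691 → 6.9 map units.

6.9 map units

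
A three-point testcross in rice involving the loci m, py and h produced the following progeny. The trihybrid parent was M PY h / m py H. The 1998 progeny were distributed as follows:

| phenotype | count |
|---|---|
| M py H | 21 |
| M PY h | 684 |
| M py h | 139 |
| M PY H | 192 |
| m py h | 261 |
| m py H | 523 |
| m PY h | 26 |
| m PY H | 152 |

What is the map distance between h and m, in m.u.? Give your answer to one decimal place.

The two rarest classes, m PY h and M py H, are the double crossovers. Comparing them with the parentals, only the m allele has switched, so m is the middle locus and the order is py – m – h.
Crossovers in the m–h interval produce the single-crossover classes M PY H and m py h (192 + 261 = 453) plus the double crossovers (47).
RF(m–h) = (453 + 47) / 1998 = 500/1998 = 0.2503 → 25.0 m.u.

25.0 m.u.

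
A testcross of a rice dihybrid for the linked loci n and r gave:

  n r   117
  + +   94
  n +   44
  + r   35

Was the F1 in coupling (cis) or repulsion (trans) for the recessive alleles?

The two most frequent classes are + + (94) and n r (117); these are the parental (non-recombinant) types.
So the F1 carried + + on one chromosome and n r on the other — the recessive alleles are on the same chromosome (cis / coupling).

cis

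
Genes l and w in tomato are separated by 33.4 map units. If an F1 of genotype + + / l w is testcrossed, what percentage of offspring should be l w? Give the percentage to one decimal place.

33.3%

A map distance of 33.4 map units corresponds to a recombination frequency of 0.334.
The F1 is + + / l w, so l w is a parental gamete class with expected frequency (1 − r)/2 = 0.666/2 = 0.3330.
That is 0.3330 = 33.3% of the progeny.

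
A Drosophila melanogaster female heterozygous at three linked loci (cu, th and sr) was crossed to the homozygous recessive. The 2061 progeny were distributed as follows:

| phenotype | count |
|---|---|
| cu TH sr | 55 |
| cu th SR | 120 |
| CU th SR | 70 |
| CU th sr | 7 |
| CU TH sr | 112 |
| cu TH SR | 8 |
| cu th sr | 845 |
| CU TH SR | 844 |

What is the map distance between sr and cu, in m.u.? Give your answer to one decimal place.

The two most frequent reciprocal classes, CU TH SR and cu th sr, are the parental types, so the F1 was CU TH SR / cu th sr.
The two rarest classes, cu TH SR and CU th sr, are the double crossovers. Comparing them with the parentals, only the cu allele has switched, so cu is the middle locus and the order is sr – cu – th.
Crossovers in the sr–cu interval produce the single-crossover classes CU TH sr and cu th SR (112 + 120 = 232) plus the double crossovers (15).
RF(sr–cu) = (232 + 15) / 2061 = 247/2061 = 0.1198 → 12.0 m.u.

12.0 m.u.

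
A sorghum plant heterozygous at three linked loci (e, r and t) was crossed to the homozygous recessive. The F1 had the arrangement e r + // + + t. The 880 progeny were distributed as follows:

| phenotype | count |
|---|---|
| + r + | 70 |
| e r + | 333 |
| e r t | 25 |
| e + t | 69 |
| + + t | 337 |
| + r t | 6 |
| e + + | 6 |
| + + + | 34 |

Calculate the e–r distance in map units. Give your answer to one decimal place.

17.2 map units

The two rarest classes, e + + and + r t, are the double crossovers. Comparing them with the parentals, only the r allele has switched, so r is the middle locus and the order is e – r – t.
Crossovers in the e–r interval produce the single-crossover classes + r + and e + t (70 + 69 = 139) plus the double crossovers (12).
RF(e–r) = (139 + 12) / 880 = 151/880 = 0.1716 → 17.2 map units.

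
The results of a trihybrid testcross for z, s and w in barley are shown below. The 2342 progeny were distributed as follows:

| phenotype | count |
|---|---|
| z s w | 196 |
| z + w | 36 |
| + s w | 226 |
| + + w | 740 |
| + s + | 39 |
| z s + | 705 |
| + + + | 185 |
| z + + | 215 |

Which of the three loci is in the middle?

The two most frequent reciprocal classes, z s + and + + w, are the parental types, so the F1 was z s + / + + w.
The two rarest classes, + s + and z + w, are the double crossovers. Comparing them with the parentals, only the z allele has switched, so z is the middle locus and the order is w – z – s.

z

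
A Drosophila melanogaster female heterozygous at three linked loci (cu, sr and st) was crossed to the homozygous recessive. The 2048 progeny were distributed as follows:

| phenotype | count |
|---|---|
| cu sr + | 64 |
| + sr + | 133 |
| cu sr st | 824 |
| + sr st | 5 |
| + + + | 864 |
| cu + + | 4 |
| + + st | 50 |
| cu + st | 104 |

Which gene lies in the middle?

cu

The two most frequent reciprocal classes, cu sr st and + + +, are the parental types, so the F1 was cu sr st / + + +.
The two rarest classes, + sr st and cu + +, are the double crossovers. Comparing them with the parentals, only the cu allele has switched, so cu is the middle locus and the order is st – cu – sr.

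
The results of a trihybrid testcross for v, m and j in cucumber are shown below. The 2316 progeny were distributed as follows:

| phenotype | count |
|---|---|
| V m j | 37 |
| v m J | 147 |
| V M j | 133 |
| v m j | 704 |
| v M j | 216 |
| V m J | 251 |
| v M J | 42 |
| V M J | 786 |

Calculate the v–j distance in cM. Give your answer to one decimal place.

The two most frequent reciprocal classes, v m j and V M J, are the parental types, so the F1 was v m j / V M J.
The two rarest classes, V m j and v M J, are the double crossovers. Comparing them with the parentals, only the v allele has switched, so v is the middle locus and the order is j – v – m.
Crossovers in the j–v interval produce the single-crossover classes v m J and V M j (147 + 133 = 280) plus the double crossovers (79).
RF(j–v) = (280 + 79) / 2316 = 359/2316 = 0.1550 → 15.5 cM.

15.5 cM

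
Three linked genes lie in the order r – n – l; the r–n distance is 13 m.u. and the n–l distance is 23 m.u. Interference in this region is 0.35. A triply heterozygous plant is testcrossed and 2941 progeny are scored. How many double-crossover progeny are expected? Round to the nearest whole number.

Map distances give recombination frequencies of 0.130 and 0.230 for the two intervals.
With interference 0.35 (so coincidence = 0.65), expected double-crossover frequency = 0.130 × 0.230 × 0.65 = 0.01944.
Expected number = 0.01944 × 2941 = 57.16 ≈ 57.

57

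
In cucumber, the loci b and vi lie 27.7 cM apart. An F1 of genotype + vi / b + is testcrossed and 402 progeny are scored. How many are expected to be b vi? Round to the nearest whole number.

56

A map distance of 27.7 cM corresponds to a recombination frequency of 0.277.
The F1 is + vi / b +, so b vi is a recombinant gamete class with expected frequency r/2 = 0.277/2 = 0.1385.
Expected number = 0.1385 × 402 = 55.68 ≈ 56.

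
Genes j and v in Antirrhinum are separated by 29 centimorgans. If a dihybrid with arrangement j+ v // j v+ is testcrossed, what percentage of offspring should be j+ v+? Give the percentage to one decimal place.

14.5%

A map distance of 29 centimorgans corresponds to a recombination frequency of 0.290.
The F1 is j+ v / j v+, so j+ v+ is a recombinant gamete class with expected frequency r/2 = 0.290/2 = 0.1450.
That is 0.1450 = 14.5% of the progeny.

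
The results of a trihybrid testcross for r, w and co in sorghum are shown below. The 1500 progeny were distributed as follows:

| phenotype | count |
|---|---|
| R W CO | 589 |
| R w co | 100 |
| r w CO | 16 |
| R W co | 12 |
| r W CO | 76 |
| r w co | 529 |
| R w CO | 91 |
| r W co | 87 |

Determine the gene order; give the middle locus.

The two most frequent reciprocal classes, R W CO and r w co, are the parental types, so the F1 was R W CO / r w co.
The two rarest classes, R W co and r w CO, are the double crossovers. Comparing them with the parentals, only the co allele has switched, so co is the middle locus and the order is r – co – w.

co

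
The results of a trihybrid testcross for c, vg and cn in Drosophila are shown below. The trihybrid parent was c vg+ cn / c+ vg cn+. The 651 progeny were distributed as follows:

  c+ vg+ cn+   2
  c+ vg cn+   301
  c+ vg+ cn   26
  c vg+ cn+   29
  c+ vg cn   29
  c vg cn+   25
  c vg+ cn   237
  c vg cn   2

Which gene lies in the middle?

vg

The two rarest classes, c vg cn and c+ vg+ cn+, are the double crossovers. Comparing them with the parentals, only the vg allele has switched, so vg is the middle locus and the order is c – vg – cn.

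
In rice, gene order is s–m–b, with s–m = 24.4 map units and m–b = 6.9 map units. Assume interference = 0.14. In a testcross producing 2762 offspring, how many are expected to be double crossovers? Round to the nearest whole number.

40

Map distances give recombination frequencies of 0.244 and 0.069 for the two intervals.
With interference 0.14 (so coincidence = 0.86), expected double-crossover frequency = 0.244 × 0.069 × 0.86 = 0.01448.
Expected number = 0.01448 × 2762 = 39.99 ≈ 40.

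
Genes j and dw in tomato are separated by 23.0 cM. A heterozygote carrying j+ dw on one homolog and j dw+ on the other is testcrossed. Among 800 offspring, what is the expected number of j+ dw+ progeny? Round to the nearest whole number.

A map distance of 23.0 cM corresponds to a recombination frequency of 0.230.
The F1 is j+ dw / j dw+, so j+ dw+ is a recombinant gamete class with expected frequency r/2 = 0.230/2 = 0.1150.
Expected number = 0.1150 × 800 = 92.00 ≈ 92.

92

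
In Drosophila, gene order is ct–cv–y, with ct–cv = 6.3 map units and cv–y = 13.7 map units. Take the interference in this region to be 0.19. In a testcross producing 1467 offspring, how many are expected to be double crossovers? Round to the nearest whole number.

Map distances give recombination frequencies of 0.063 and 0.137 for the two intervals.
With interference 0.19 (so coincidence = 0.81), expected double-crossover frequency = 0.063 × 0.137 × 0.81 = 0.00699.
Expected number = 0.00699 × 1467 = 10.26 ≈ 10.

10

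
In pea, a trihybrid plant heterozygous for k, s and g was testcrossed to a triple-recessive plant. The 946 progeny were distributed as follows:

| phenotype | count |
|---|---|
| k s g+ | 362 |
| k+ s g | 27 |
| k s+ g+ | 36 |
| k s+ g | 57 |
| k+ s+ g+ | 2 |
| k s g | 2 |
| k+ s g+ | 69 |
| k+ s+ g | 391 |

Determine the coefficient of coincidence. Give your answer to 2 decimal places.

0.43

The two most frequent reciprocal classes, k+ s+ g and k s g+, are the parental types, so the F1 was k+ s+ g / k s g+.
The two rarest classes, k+ s+ g+ and k s g, are the double crossovers. Comparing them with the parentals, only the g allele has switched, so g is the middle locus and the order is k – g – s.
k–g: (126 + 4)/946 = 0.1374; g–s: (63 + 4)/946 = 0.0708.
Expected DCO frequency = 0.1374 × 0.0708 ≈ 0.00973; observed = 4/946 ≈ 0.00423.
Coefficient of coincidence = 0.00423/0.00973 ≈ 0.43.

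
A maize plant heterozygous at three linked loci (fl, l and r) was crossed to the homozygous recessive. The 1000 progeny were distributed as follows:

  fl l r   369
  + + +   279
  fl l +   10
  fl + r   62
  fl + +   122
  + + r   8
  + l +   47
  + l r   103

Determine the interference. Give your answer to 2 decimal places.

The two most frequent reciprocal classes, fl l r and + + +, are the parental types, so the F1 was fl l r / + + +.
The two rarest classes, fl l + and + + r, are the double crossovers. Comparing them with the parentals, only the r allele has switched, so r is the middle locus and the order is fl – r – l.
fl–r: (225 + 18)/1000 = 0.2430; r–l: (109 + 18)/1000 = 0.1270.
Expected DCO frequency = 0.2430 × 0.1270 ≈ 0.03086; observed = 18/1000 ≈ 0.01800.
Coefficient of coincidence = 0.01800/0.03086 ≈ 0.58; interference = 1 − 0.58 = 0.42.

0.42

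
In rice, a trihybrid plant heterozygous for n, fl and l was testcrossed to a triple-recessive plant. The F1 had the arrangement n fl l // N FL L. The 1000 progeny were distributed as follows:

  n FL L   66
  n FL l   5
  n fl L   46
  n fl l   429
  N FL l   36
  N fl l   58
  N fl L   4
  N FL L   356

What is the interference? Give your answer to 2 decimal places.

The two rarest classes, n FL l and N fl L, are the double crossovers. Comparing them with the parentals, only the fl allele has switched, so fl is the middle locus and the order is l – fl – n.
l–fl: (82 + 9)/1000 = 0.0910; fl–n: (124 + 9)/1000 = 0.1330.
Expected DCO frequency = 0.0910 × 0.1330 ≈ 0.01210; observed = 9/1000 ≈ 0.00900.
Coefficient of coincidence = 0.00900/0.01210 ≈ 0.74; interference = 1 − 0.74 = 0.26.

0.26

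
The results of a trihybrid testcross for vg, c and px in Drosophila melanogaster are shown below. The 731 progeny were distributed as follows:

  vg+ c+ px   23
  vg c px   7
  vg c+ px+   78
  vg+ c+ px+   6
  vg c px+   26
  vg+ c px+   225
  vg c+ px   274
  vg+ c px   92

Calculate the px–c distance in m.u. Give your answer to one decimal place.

The two most frequent reciprocal classes, vg c+ px and vg+ c px+, are the parental types, so the F1 was vg c+ px / vg+ c px+.
The two rarest classes, vg c px and vg+ c+ px+, are the double crossovers. Comparing them with the parentals, only the c allele has switched, so c is the middle locus and the order is vg – c – px.
Crossovers in the c–px interval produce the single-crossover classes vg c+ px+ and vg+ c px (78 + 92 = 170) plus the double crossovers (13).
RF(c–px) = (170 + 13) / 731 = 183/731 = 0.2503 → 25.0 m.u.

25.0 m.u.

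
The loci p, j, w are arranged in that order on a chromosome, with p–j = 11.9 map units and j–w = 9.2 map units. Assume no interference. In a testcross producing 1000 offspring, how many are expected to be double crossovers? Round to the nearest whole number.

Map distances give recombination frequencies of 0.119 and 0.092 for the two intervals.
With no interference, expected double-crossover frequency = 0.119 × 0.092 = 0.01095.
Expected number = 0.01095 × 1000 = 10.95 ≈ 11.

11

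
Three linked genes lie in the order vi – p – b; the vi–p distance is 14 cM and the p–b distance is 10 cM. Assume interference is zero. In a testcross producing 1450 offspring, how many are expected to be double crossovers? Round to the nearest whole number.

20

Map distances give recombination frequencies of 0.140 and 0.100 for the two intervals.
With no interference, expected double-crossover frequency = 0.140 × 0.100 = 0.01400.
Expected number = 0.01400 × 1450 = 20.30 ≈ 20.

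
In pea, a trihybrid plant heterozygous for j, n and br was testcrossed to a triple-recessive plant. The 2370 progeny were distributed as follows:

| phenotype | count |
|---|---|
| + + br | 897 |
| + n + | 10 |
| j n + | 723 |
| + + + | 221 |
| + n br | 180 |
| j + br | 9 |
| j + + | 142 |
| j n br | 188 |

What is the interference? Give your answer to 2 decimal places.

The two most frequent reciprocal classes, + + br and j n +, are the parental types, so the F1 was + + br / j n +.
The two rarest classes, j + br and + n +, are the double crossovers. Comparing them with the parentals, only the j allele has switched, so j is the middle locus and the order is n – j – br.
n–j: (322 + 19)/2370 = 0.1439; j–br: (409 + 19)/2370 = 0.1806.
Expected DCO frequency = 0.1439 × 0.1806 ≈ 0.02599; observed = 19/2370 ≈ 0.00802.
Coefficient of coincidence = 0.00802/0.02599 ≈ 0.31; interference = 1 − 0.31 = 0.69.

0.69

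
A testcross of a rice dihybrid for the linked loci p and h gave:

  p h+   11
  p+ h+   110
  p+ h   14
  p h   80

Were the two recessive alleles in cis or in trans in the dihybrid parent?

The two most frequent classes are p+ h+ (110) and p h (80); these are the parental (non-recombinant) types.
So the F1 carried p+ h+ on one chromosome and p h on the other — the recessive alleles are on the same chromosome (cis / coupling).

cis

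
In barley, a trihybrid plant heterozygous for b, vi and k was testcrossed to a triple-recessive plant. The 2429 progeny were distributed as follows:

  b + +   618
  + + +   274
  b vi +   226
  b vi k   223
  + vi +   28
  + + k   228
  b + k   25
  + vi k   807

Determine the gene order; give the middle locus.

k

The two most frequent reciprocal classes, + vi k and b + +, are the parental types, so the F1 was + vi k / b + +.
The two rarest classes, + vi + and b + k, are the double crossovers. Comparing them with the parentals, only the k allele has switched, so k is the middle locus and the order is b – k – vi.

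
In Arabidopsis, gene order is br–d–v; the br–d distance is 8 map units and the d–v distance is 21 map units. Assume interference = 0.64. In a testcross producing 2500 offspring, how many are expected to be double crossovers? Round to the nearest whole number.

Map distances give recombination frequencies of 0.080 and 0.210 for the two intervals.
With interference 0.64 (so coincidence = 0.36), expected double-crossover frequency = 0.080 × 0.210 × 0.36 = 0.00605.
Expected number = 0.00605 × 2500 = 15.12 ≈ 15.

15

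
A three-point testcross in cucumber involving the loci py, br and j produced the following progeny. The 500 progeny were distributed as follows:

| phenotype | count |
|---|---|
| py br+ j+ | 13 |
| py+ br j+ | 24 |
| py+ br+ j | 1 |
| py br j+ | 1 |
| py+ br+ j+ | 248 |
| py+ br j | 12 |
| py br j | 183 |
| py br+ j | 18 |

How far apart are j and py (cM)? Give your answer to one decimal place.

The two most frequent reciprocal classes, py+ br+ j+ and py br j, are the parental types, so the F1 was py+ br+ j+ / py br j.
The two rarest classes, py+ br+ j and py br j+, are the double crossovers. Comparing them with the parentals, only the j allele has switched, so j is the middle locus and the order is br – j – py.
Crossovers in the j–py interval produce the single-crossover classes py br+ j+ and py+ br j (13 + 12 = 25) plus the double crossovers (2).
RF(j–py) = (25 + 2) / 500 = 27/500 = 0.0540 → 5.4 cM.

5.4 cM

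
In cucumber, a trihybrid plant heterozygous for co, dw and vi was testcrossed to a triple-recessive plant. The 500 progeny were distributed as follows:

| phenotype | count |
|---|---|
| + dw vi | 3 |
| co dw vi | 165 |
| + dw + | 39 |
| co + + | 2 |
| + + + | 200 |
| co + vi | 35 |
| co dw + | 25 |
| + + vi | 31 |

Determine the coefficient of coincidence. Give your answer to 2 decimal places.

The two most frequent reciprocal classes, co dw vi and + + +, are the parental types, so the F1 was co dw vi / + + +.
The two rarest classes, + dw vi and co + +, are the double crossovers. Comparing them with the parentals, only the co allele has switched, so co is the middle locus and the order is dw – co – vi.
dw–co: (74 + 5)/500 = 0.1580; co–vi: (56 + 5)/500 = 0.1220.
Expected DCO frequency = 0.1580 × 0.1220 ≈ 0.01928; observed = 5/500 ≈ 0.01000.
Coefficient of coincidence = 0.01000/0.01928 ≈ 0.52.

0.52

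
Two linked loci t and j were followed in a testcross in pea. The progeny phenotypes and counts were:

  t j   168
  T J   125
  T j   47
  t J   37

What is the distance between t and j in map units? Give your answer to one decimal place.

22.3 map units

The two most frequent classes, T J (125) and t j (168), are the parental types, so the F1 was T J / t j.
The recombinant classes are T j and t J: 47 + 37 = 84.
Recombination frequency = 84/377 = 0.2228 ≈ 22.3%, i.e. 22.3 map units.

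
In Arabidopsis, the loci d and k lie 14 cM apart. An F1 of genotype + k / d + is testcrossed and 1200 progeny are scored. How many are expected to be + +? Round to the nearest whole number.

84

A map distance of 14 cM corresponds to a recombination frequency of 0.140.
The F1 is + k / d +, so + + is a recombinant gamete class with expected frequency r/2 = 0.140/2 = 0.0700.
Expected number = 0.0700 × 1200 = 84.00 ≈ 84.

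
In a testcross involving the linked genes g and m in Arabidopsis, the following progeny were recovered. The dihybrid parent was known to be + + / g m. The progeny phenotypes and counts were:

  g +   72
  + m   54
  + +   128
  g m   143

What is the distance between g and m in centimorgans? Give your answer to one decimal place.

The recombinant classes are + m and g +: 54 + 72 = 126.
Recombination frequency = 126/397 = 0.3174 ≈ 31.7%, i.e. 31.7 centimorgans.

31.7 centimorgans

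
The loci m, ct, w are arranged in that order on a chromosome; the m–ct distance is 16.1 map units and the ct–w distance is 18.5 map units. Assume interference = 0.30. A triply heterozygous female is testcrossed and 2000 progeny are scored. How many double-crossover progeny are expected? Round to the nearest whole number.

Map distances give recombination frequencies of 0.161 and 0.185 for the two intervals.
With interference 0.30 (so coincidence = 0.70), expected double-crossover frequency = 0.161 × 0.185 × 0.70 = 0.02085.
Expected number = 0.02085 × 2000 = 41.70 ≈ 42.

42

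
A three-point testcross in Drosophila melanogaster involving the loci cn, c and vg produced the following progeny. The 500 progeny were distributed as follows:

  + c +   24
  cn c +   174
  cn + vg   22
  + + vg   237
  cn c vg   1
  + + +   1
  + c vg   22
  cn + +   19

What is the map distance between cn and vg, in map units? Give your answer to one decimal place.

9.6 map units

The two most frequent reciprocal classes, cn c + and + + vg, are the parental types, so the F1 was cn c + / + + vg.
The two rarest classes, cn c vg and + + +, are the double crossovers. Comparing them with the parentals, only the vg allele has switched, so vg is the middle locus and the order is cn – vg – c.
Crossovers in the cn–vg interval produce the single-crossover classes + c + and cn + vg (24 + 22 = 46) plus the double crossovers (2).
RF(cn–vg) = (46 + 2) / 500 = 48/500 = 0.0960 → 9.6 map units.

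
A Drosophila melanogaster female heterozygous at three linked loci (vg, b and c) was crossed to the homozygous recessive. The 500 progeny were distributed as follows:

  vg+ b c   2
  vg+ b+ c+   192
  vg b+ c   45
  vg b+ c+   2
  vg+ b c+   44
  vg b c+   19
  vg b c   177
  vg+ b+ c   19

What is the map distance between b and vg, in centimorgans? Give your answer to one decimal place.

The two most frequent reciprocal classes, vg b c and vg+ b+ c+, are the parental types, so the F1 was vg b c / vg+ b+ c+.
The two rarest classes, vg+ b c and vg b+ c+, are the double crossovers. Comparing them with the parentals, only the vg allele has switched, so vg is the middle locus and the order is c – vg – b.
Crossovers in the vg–b interval produce the single-crossover classes vg b+ c and vg+ b c+ (45 + 44 = 89) plus the double crossovers (4).
RF(vg–b) = (89 + 4) / 500 = 93/500 = 0.1860 → 18.6 centimorgans.

18.6 centimorgans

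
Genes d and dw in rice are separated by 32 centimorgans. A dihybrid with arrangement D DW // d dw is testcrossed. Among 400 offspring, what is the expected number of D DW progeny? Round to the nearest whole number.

136

A map distance of 32 centimorgans corresponds to a recombination frequency of 0.320.
The F1 is D DW / d dw, so D DW is a parental gamete class with expected frequency (1 − r)/2 = 0.680/2 = 0.3400.
Expected number = 0.3400 × 400 = 136.00 ≈ 136.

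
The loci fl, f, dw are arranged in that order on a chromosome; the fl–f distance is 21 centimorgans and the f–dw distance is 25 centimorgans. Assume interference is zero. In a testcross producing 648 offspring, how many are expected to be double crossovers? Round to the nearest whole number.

34

Map distances give recombination frequencies of 0.210 and 0.250 for the two intervals.
With no interference, expected double-crossover frequency = 0.210 × 0.250 = 0.05250.
Expected number = 0.05250 × 648 = 34.02 ≈ 34.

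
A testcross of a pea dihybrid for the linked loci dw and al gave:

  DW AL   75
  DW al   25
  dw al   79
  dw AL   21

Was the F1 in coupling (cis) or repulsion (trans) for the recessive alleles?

The two most frequent classes are DW AL (75) and dw al (79); these are the parental (non-recombinant) types.
So the F1 carried DW AL on one chromosome and dw al on the other — the recessive alleles are on the same chromosome (cis / coupling).

cis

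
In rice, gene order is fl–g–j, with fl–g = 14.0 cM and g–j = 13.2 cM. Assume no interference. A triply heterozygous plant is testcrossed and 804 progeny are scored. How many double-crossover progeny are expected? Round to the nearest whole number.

Map distances give recombination frequencies of 0.140 and 0.132 for the two intervals.
With no interference, expected double-crossover frequency = 0.140 × 0.132 = 0.01848.
Expected number = 0.01848 × 804 = 14.86 ≈ 15.

15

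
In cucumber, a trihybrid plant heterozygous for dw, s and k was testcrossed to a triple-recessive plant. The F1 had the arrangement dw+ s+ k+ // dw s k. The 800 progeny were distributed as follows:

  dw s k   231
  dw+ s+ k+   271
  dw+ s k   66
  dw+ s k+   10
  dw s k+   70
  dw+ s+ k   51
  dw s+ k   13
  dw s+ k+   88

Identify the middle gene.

The two rarest classes, dw+ s k+ and dw s+ k, are the double crossovers. Comparing them with the parentals, only the s allele has switched, so s is the middle locus and the order is dw – s – k.

s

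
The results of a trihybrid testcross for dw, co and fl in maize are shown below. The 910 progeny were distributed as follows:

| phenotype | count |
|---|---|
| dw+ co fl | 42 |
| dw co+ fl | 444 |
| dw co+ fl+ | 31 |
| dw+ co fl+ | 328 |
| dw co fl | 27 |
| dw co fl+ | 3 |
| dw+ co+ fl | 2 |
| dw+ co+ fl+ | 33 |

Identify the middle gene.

dw

The two most frequent reciprocal classes, dw co+ fl and dw+ co fl+, are the parental types, so the F1 was dw co+ fl / dw+ co fl+.
The two rarest classes, dw+ co+ fl and dw co fl+, are the double crossovers. Comparing them with the parentals, only the dw allele has switched, so dw is the middle locus and the order is fl – dw – co.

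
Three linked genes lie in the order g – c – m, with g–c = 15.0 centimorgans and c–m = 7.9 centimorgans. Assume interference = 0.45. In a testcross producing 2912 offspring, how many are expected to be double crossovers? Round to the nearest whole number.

19

Map distances give recombination frequencies of 0.150 and 0.079 for the two intervals.
With interference 0.45 (so coincidence = 0.55), expected double-crossover frequency = 0.150 × 0.079 × 0.55 = 0.00652.
Expected number = 0.00652 × 2912 = 18.98 ≈ 19.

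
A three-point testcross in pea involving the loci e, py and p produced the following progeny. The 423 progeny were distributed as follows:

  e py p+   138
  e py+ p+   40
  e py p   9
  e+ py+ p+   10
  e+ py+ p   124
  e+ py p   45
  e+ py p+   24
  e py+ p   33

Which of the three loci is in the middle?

The two most frequent reciprocal classes, e+ py+ p and e py p+, are the parental types, so the F1 was e+ py+ p / e py p+.
The two rarest classes, e+ py+ p+ and e py p, are the double crossovers. Comparing them with the parentals, only the p allele has switched, so p is the middle locus and the order is py – p – e.

p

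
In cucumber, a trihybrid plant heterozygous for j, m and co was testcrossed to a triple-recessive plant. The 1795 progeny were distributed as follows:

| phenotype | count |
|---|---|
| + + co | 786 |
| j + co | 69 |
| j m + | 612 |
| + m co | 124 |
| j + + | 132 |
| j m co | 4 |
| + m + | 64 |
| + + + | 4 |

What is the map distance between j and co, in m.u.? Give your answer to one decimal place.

The two most frequent reciprocal classes, j m + and + + co, are the parental types, so the F1 was j m + / + + co.
The two rarest classes, j m co and + + +, are the double crossovers. Comparing them with the parentals, only the co allele has switched, so co is the middle locus and the order is j – co – m.
Crossovers in the j–co interval produce the single-crossover classes + m + and j + co (64 + 69 = 133) plus the double crossovers (8).
RF(j–co) = (133 + 8) / 1795 = 141/1795 = 0.0786 → 7.9 m.u.

7.9 m.u.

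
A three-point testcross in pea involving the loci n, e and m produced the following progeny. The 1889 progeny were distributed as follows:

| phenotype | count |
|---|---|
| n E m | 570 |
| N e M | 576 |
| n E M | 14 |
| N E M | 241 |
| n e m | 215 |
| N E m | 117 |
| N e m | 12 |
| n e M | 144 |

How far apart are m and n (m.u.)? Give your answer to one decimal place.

The two most frequent reciprocal classes, N e M and n E m, are the parental types, so the F1 was N e M / n E m.
The two rarest classes, N e m and n E M, are the double crossovers. Comparing them with the parentals, only the m allele has switched, so m is the middle locus and the order is n – m – e.
Crossovers in the n–m interval produce the single-crossover classes n e M and N E m (144 + 117 = 261) plus the double crossovers (26).
RF(n–m) = (261 + 26) / 1889 = 287/1889 = 0.1519 → 15.2 m.u.

15.2 m.u.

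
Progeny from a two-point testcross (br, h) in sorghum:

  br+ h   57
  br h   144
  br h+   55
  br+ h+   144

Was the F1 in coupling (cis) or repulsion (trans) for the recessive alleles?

The two most frequent classes are br+ h+ (144) and br h (144); these are the parental (non-recombinant) types.
So the F1 carried br+ h+ on one chromosome and br h on the other — the recessive alleles are on the same chromosome (cis / coupling).

cis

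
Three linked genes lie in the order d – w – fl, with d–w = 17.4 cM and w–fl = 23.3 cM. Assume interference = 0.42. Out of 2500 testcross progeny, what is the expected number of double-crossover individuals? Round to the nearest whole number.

Map distances give recombination frequencies of 0.174 and 0.233 for the two intervals.
With interference 0.42 (so coincidence = 0.58), expected double-crossover frequency = 0.174 × 0.233 × 0.58 = 0.02351.
Expected number = 0.02351 × 2500 = 58.79 ≈ 59.

59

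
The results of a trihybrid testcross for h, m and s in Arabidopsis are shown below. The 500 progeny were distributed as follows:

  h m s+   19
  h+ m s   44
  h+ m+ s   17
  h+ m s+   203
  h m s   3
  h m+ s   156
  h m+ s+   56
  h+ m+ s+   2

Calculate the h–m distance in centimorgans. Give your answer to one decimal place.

8.2 centimorgans

The two most frequent reciprocal classes, h+ m s+ and h m+ s, are the parental types, so the F1 was h+ m s+ / h m+ s.
The two rarest classes, h+ m+ s+ and h m s, are the double crossovers. Comparing them with the parentals, only the m allele has switched, so m is the middle locus and the order is s – m – h.
Crossovers in the m–h interval produce the single-crossover classes h m s+ and h+ m+ s (19 + 17 = 36) plus the double crossovers (5).
RF(m–h) = (36 + 5) / 500 = 41/500 = 0.0820 → 8.2 centimorgans.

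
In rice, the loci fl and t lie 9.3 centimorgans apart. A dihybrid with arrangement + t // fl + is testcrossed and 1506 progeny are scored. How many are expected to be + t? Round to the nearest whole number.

683

A map distance of 9.3 centimorgans corresponds to a recombination frequency of 0.093.
The F1 is + t / fl +, so + t is a parental gamete class with expected frequency (1 − r)/2 = 0.907/2 = 0.4535.
Expected number = 0.4535 × 1506 = 682.97 ≈ 683.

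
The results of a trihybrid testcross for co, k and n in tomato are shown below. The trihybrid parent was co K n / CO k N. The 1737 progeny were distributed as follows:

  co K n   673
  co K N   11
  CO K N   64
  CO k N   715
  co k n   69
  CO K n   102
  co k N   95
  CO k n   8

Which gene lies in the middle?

n

The two rarest classes, co K N and CO k n, are the double crossovers. Comparing them with the parentals, only the n allele has switched, so n is the middle locus and the order is co – n – k.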